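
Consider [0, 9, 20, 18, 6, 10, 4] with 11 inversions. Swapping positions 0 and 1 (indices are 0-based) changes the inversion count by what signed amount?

+1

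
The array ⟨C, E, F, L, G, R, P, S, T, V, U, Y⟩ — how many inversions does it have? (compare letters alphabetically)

There are 3 out-of-order pairs.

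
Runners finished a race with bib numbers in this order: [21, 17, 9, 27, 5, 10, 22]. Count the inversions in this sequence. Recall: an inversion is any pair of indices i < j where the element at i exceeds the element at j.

For each element, count later entries that are smaller:
21 → 17, 9, 5, 10 → 4
17 → 9, 5, 10 → 3
9 → 5 → 1
27 → 5, 10, 22 → 3
5 → none → 0
10 → none → 0
22 → none → 0
Sum: 4 + 3 + 1 + 3 + 0 + 0 + 0 = 11

There are 11 inversions.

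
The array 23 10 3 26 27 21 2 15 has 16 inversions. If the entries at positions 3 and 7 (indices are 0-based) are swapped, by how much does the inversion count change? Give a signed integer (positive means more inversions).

-3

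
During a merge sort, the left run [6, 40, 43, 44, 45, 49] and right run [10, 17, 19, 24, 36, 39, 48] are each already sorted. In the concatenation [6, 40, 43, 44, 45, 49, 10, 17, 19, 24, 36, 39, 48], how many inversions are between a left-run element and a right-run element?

Take each right-half value and tally the left-half values above it:
r = 10: 40, 43, 44, 45, 49 → 5
r = 17: 40, 43, 44, 45, 49 → 5
r = 19: 40, 43, 44, 45, 49 → 5
r = 24: 40, 43, 44, 45, 49 → 5
r = 36: 40, 43, 44, 45, 49 → 5
r = 39: 40, 43, 44, 45, 49 → 5
r = 48: 49 → 1
Cross-inversions: 5 + 5 + 5 + 5 + 5 + 5 + 1 = 31

Cross-inversions: 31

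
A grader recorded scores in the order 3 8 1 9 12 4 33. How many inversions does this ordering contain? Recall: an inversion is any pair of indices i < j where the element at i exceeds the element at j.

5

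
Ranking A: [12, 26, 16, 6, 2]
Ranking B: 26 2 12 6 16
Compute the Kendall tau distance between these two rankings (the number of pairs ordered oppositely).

5

Assign each item its position (1..5) in the first ordering, then rewrite the second ordering as that position sequence:
positions: 12→1, 26→2, 16→3, 6→4, 2→5
second ordering as positions: [2, 5, 1, 4, 3]
Discordant pairs = inversions in this position sequence.
2: 1 → 1
5: 1, 4, 3 → 3
1: 0
4: 3 → 1
3: 0
Total: 1 + 3 + 0 + 1 + 0 = 5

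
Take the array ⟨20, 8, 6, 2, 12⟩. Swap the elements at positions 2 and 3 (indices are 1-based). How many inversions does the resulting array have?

6

Positions 2 and 3 hold 8 and 6; after swapping, the array is [20, 6, 8, 2, 12].
For each element, count later entries that are smaller:
20: 4
6: 1
8: 1
2: 0
12: 0
Sum: 4 + 1 + 1 + 0 + 0 = 6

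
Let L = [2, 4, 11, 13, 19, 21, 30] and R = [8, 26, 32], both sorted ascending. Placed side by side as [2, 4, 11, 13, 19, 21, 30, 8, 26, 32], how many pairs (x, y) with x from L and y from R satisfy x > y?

Count, for every r in R, how many entries of L exceed r:
r = 8: 11, 13, 19, 21, 30 → 5
r = 26: 30 → 1
r = 32: none → 0
Cross-inversions: 5 + 1 + 0 = 6

6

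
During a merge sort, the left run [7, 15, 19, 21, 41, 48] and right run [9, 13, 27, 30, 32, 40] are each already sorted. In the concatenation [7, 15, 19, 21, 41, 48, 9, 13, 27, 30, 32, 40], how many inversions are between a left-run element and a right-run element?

Count, for every r in R, how many entries of L exceed r:
r = 9: 15, 19, 21, 41, 48 → 5
r = 13: 15, 19, 21, 41, 48 → 5
r = 27: 41, 48 → 2
r = 30: 41, 48 → 2
r = 32: 41, 48 → 2
r = 40: 41, 48 → 2
Cross-inversions: 5 + 5 + 2 + 2 + 2 + 2 = 18

18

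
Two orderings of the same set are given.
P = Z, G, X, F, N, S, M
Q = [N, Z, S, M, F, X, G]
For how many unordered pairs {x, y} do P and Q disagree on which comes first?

13 disagreeing pairs

Assign each item its position (1..7) in the first ordering, then rewrite the second ordering as that position sequence:
positions: Z→1, G→2, X→3, F→4, N→5, S→6, M→7
second ordering as positions: [5, 1, 6, 7, 4, 3, 2]
Discordant pairs = inversions in this position sequence.
5: 1, 4, 3, 2 → 4
1: 0
6: 4, 3, 2 → 3
7: 4, 3, 2 → 3
4: 3, 2 → 2
3: 2 → 1
2: 0
Total: 4 + 0 + 3 + 3 + 2 + 1 + 0 = 13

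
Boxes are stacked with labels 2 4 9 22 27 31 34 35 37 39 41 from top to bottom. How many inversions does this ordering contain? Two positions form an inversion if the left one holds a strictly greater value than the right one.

Sweep left to right; for each value list the smaller values that follow it:
2 → none → 0
4 → none → 0
9 → none → 0
22 → none → 0
27 → none → 0
31 → none → 0
34 → none → 0
35 → none → 0
37 → none → 0
39 → none → 0
41 → none → 0
Sum: 0 + 0 + 0 + 0 + 0 + 0 + 0 + 0 + 0 + 0 + 0 = 0

0 inversions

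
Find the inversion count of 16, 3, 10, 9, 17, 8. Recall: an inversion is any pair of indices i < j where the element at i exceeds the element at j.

Count, for each position, how many later elements it exceeds:
16 → 3, 10, 9, 8 → 4
3 → none → 0
10 → 9, 8 → 2
9 → 8 → 1
17 → 8 → 1
8 → none → 0
Sum: 4 + 0 + 2 + 1 + 1 + 0 = 8

8 out-of-order pairs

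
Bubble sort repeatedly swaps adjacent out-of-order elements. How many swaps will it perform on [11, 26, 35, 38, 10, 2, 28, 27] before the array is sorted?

Adjacent swaps: 14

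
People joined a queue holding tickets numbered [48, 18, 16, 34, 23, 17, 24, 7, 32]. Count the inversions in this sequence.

21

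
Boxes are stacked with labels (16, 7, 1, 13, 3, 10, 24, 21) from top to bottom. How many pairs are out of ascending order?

There are 10 out-of-order pairs.

Count, for each position, how many later elements it exceeds:
16: 5
7: 2
1: 0
13: 2
3: 0
10: 0
24: 1
21: 0
Sum: 5 + 2 + 0 + 2 + 0 + 0 + 1 + 0 = 10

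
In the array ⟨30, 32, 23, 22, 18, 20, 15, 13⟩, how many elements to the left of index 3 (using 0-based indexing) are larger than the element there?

3 such elements

The element at index 3 is 22.
Elements before it: 30, 32, 23
Those larger than 22: 30, 32, 23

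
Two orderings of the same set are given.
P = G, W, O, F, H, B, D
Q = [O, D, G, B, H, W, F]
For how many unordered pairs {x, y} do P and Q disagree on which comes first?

12

Assign each item its position (1..7) in the first ordering, then rewrite the second ordering as that position sequence:
positions: G→1, W→2, O→3, F→4, H→5, B→6, D→7
second ordering as positions: [3, 7, 1, 6, 5, 2, 4]
Discordant pairs = inversions in this position sequence.
3: 1, 2 → 2
7: 1, 6, 5, 2, 4 → 5
1: 0
6: 5, 2, 4 → 3
5: 2, 4 → 2
2: 0
4: 0
Total: 2 + 5 + 0 + 3 + 2 + 0 + 0 = 12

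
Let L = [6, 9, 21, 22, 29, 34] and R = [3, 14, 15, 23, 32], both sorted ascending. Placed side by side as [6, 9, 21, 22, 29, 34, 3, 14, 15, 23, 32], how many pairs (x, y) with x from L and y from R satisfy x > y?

17 split inversions

For each element r of the right run, count left-run elements greater than r:
r = 3: 6, 9, 21, 22, 29, 34 → 6
r = 14: 21, 22, 29, 34 → 4
r = 15: 21, 22, 29, 34 → 4
r = 23: 29, 34 → 2
r = 32: 34 → 1
Cross-inversions: 6 + 4 + 4 + 2 + 1 = 17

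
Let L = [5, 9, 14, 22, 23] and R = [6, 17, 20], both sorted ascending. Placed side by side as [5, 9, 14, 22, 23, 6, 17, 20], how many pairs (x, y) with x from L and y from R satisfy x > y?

Count, for every r in R, how many entries of L exceed r:
r = 6: 9, 14, 22, 23 → 4
r = 17: 22, 23 → 2
r = 20: 22, 23 → 2
Cross-inversions: 4 + 2 + 2 = 8

8 split inversions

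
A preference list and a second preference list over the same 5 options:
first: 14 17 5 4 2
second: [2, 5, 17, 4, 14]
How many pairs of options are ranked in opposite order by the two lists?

Assign each item its position (1..5) in the first ordering, then rewrite the second ordering as that position sequence:
positions: 14→1, 17→2, 5→3, 4→4, 2→5
second ordering as positions: [5, 3, 2, 4, 1]
Discordant pairs = inversions in this position sequence.
5: 3, 2, 4, 1 → 4
3: 2, 1 → 2
2: 1 → 1
4: 1 → 1
1: 0
Total: 4 + 2 + 1 + 1 + 0 = 8

8 pairs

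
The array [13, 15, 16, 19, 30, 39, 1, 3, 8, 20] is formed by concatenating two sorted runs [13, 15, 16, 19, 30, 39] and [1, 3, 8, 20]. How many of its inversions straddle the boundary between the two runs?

For each element r of the right run, count left-run elements greater than r:
r = 1: 13, 15, 16, 19, 30, 39 → 6
r = 3: 13, 15, 16, 19, 30, 39 → 6
r = 8: 13, 15, 16, 19, 30, 39 → 6
r = 20: 30, 39 → 2
Cross-inversions: 6 + 6 + 6 + 2 = 20

Split inversions: 20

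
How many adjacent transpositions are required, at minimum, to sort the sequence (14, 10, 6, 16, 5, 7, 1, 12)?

18 adjacent swaps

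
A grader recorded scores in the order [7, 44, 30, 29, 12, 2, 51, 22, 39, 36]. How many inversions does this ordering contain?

20 out-of-order pairs

Count, for each position, how many later elements it exceeds:
7 → 2 → 1
44 → 30, 29, 12, 2, 22, 39, 36 → 7
30 → 29, 12, 2, 22 → 4
29 → 12, 2, 22 → 3
12 → 2 → 1
2 → none → 0
51 → 22, 39, 36 → 3
22 → none → 0
39 → 36 → 1
36 → none → 0
Sum: 1 + 7 + 4 + 3 + 1 + 0 + 3 + 0 + 1 + 0 = 20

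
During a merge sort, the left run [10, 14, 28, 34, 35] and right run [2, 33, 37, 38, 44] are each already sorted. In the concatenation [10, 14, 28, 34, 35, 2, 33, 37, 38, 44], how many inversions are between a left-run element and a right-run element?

7

For each element r of the right run, count left-run elements greater than r:
r = 2: 10, 14, 28, 34, 35 → 5
r = 33: 34, 35 → 2
r = 37: none → 0
r = 38: none → 0
r = 44: none → 0
Cross-inversions: 5 + 2 + 0 + 0 + 0 = 7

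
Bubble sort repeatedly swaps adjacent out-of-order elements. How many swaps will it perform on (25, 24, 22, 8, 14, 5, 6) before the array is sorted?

Adjacent swaps: 19

The minimum number of adjacent swaps to sort an array equals its inversion count, since every such swap removes exactly one inversion.
Count inversions — for each element, later elements that are smaller:
25: 24, 22, 8, 14, 5, 6 → 6
24: 22, 8, 14, 5, 6 → 5
22: 8, 14, 5, 6 → 4
8: 5, 6 → 2
14: 5, 6 → 2
5: none → 0
6: none → 0
Total inversions: 6 + 5 + 4 + 2 + 2 + 0 + 0 = 19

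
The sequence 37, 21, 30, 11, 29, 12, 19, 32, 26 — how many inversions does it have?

For each element, count later entries that are smaller:
37 → 21, 30, 11, 29, 12, 19, 32, 26 → 8
21 → 11, 12, 19 → 3
30 → 11, 29, 12, 19, 26 → 5
11 → none → 0
29 → 12, 19, 26 → 3
12 → none → 0
19 → none → 0
32 → 26 → 1
26 → none → 0
Sum: 8 + 3 + 5 + 0 + 3 + 0 + 0 + 1 + 0 = 20

20 out-of-order pairs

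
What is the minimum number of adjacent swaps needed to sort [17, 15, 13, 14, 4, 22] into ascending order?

Swaps: 9

The minimum number of adjacent swaps to sort an array equals its inversion count, since every such swap removes exactly one inversion.
Count inversions — for each element, later elements that are smaller:
17: 15, 13, 14, 4 → 4
15: 13, 14, 4 → 3
13: 4 → 1
14: 4 → 1
4: none → 0
22: none → 0
Total inversions: 4 + 3 + 1 + 1 + 0 + 0 = 9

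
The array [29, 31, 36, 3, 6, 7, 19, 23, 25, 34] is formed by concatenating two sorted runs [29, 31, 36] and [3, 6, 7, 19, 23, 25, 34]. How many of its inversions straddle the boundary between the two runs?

Take each right-half value and tally the left-half values above it:
r = 3: 29, 31, 36 → 3
r = 6: 29, 31, 36 → 3
r = 7: 29, 31, 36 → 3
r = 19: 29, 31, 36 → 3
r = 23: 29, 31, 36 → 3
r = 25: 29, 31, 36 → 3
r = 34: 36 → 1
Cross-inversions: 3 + 3 + 3 + 3 + 3 + 3 + 1 = 19

Split inversions: 19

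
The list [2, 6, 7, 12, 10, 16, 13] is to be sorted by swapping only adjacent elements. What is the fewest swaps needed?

2 swaps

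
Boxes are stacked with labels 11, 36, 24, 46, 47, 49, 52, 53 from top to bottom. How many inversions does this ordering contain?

1 out-of-order pair

Element-by-element contributions:
11 → none → 0
36 → 24 → 1
24 → none → 0
46 → none → 0
47 → none → 0
49 → none → 0
52 → none → 0
53 → none → 0
Sum: 0 + 1 + 0 + 0 + 0 + 0 + 0 + 0 = 1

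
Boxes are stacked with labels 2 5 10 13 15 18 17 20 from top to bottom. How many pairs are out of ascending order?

1

Element-by-element contributions:
2: 0
5: 0
10: 0
13: 0
15: 0
18: 1
17: 0
20: 0
Sum: 0 + 0 + 0 + 0 + 0 + 1 + 0 + 0 = 1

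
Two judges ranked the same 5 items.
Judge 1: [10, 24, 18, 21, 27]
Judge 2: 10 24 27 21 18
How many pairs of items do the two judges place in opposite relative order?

Assign each item its position (1..5) in the first ordering, then rewrite the second ordering as that position sequence:
positions: 10→1, 24→2, 18→3, 21→4, 27→5
second ordering as positions: [1, 2, 5, 4, 3]
Discordant pairs = inversions in this position sequence.
1: 0
2: 0
5: 4, 3 → 2
4: 3 → 1
3: 0
Total: 0 + 0 + 2 + 1 + 0 = 3

Discordant pairs: 3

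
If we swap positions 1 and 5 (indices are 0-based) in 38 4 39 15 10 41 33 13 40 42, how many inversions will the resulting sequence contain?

Positions 1 and 5 hold 4 and 41; after swapping, the array is [38, 41, 39, 15, 10, 4, 33, 13, 40, 42].
Element-by-element contributions:
38 → 15, 10, 4, 33, 13 → 5
41 → 39, 15, 10, 4, 33, 13, 40 → 7
39 → 15, 10, 4, 33, 13 → 5
15 → 10, 4, 13 → 3
10 → 4 → 1
4 → none → 0
33 → 13 → 1
13 → none → 0
40 → none → 0
42 → none → 0
Sum: 5 + 7 + 5 + 3 + 1 + 0 + 1 + 0 + 0 + 0 = 22

22 inversions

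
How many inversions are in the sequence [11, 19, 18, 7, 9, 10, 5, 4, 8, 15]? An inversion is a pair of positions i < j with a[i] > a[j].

Out-of-order pairs: 30

Sweep left to right; for each value list the smaller values that follow it:
11 → 7, 9, 10, 5, 4, 8 → 6
19 → 18, 7, 9, 10, 5, 4, 8, 15 → 8
18 → 7, 9, 10, 5, 4, 8, 15 → 7
7 → 5, 4 → 2
9 → 5, 4, 8 → 3
10 → 5, 4, 8 → 3
5 → 4 → 1
4 → none → 0
8 → none → 0
15 → none → 0
Sum: 6 + 8 + 7 + 2 + 3 + 3 + 1 + 0 + 0 + 0 = 30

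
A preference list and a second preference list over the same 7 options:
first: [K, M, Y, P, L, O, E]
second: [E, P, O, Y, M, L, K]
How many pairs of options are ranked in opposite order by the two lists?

Assign each item its position (1..7) in the first ordering, then rewrite the second ordering as that position sequence:
positions: K→1, M→2, Y→3, P→4, L→5, O→6, E→7
second ordering as positions: [7, 4, 6, 3, 2, 5, 1]
Discordant pairs = inversions in this position sequence.
7: 4, 6, 3, 2, 5, 1 → 6
4: 3, 2, 1 → 3
6: 3, 2, 5, 1 → 4
3: 2, 1 → 2
2: 1 → 1
5: 1 → 1
1: 0
Total: 6 + 3 + 4 + 2 + 1 + 1 + 0 = 17

17 pairs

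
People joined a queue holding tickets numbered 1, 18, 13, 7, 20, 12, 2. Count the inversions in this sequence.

There are 11 inversions.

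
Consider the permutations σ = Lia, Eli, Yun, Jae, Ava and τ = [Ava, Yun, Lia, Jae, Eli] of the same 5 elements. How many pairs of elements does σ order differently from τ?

Assign each item its position (1..5) in the first ordering, then rewrite the second ordering as that position sequence:
positions: Lia→1, Eli→2, Yun→3, Jae→4, Ava→5
second ordering as positions: [5, 3, 1, 4, 2]
Discordant pairs = inversions in this position sequence.
5: 3, 1, 4, 2 → 4
3: 1, 2 → 2
1: 0
4: 2 → 1
2: 0
Total: 4 + 2 + 0 + 1 + 0 = 7

7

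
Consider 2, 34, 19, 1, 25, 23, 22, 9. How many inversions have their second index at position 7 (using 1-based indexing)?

3

The element at index 7 is 22.
Elements before it: 2, 34, 19, 1, 25, 23
Those larger than 22: 34, 25, 23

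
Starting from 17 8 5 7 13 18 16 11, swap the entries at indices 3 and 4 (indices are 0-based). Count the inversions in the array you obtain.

Inversions: 13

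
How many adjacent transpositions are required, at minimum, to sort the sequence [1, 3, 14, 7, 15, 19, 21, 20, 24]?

2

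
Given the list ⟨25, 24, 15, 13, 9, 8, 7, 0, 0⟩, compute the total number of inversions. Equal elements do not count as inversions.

35

Element-by-element contributions:
25: 8
24: 7
15: 6
13: 5
9: 4
8: 3
7: 2
0: 0
0: 0
Sum: 8 + 7 + 6 + 5 + 4 + 3 + 2 + 0 + 0 = 35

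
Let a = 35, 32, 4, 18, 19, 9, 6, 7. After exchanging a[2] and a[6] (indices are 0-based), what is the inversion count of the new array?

Positions 2 and 6 hold 4 and 6; after swapping, the array is [35, 32, 6, 18, 19, 9, 4, 7].
For each element, count later entries that are smaller:
35: 7
32: 6
6: 1
18: 3
19: 3
9: 2
4: 0
7: 0
Sum: 7 + 6 + 1 + 3 + 3 + 2 + 0 + 0 = 22

22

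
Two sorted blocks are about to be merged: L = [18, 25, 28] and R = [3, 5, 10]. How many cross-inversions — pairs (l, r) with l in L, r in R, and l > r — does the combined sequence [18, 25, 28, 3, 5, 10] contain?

Count, for every r in R, how many entries of L exceed r:
r = 3: 18, 25, 28 → 3
r = 5: 18, 25, 28 → 3
r = 10: 18, 25, 28 → 3
Cross-inversions: 3 + 3 + 3 = 9

9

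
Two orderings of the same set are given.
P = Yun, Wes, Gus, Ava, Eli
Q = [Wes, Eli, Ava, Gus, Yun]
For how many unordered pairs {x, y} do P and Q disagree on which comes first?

7

Assign each item its position (1..5) in the first ordering, then rewrite the second ordering as that position sequence:
positions: Yun→1, Wes→2, Gus→3, Ava→4, Eli→5
second ordering as positions: [2, 5, 4, 3, 1]
Discordant pairs = inversions in this position sequence.
2: 1 → 1
5: 4, 3, 1 → 3
4: 3, 1 → 2
3: 1 → 1
1: 0
Total: 1 + 3 + 2 + 1 + 0 = 7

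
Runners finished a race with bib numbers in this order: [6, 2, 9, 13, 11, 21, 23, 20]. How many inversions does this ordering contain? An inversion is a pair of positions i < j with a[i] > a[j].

4 inversions

Sweep left to right; for each value list the smaller values that follow it:
6: 1
2: 0
9: 0
13: 1
11: 0
21: 1
23: 1
20: 0
Sum: 1 + 0 + 0 + 1 + 0 + 1 + 1 + 0 = 4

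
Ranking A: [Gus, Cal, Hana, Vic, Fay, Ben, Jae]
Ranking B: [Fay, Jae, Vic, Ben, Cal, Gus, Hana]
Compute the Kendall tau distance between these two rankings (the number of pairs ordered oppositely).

16

Assign each item its position (1..7) in the first ordering, then rewrite the second ordering as that position sequence:
positions: Gus→1, Cal→2, Hana→3, Vic→4, Fay→5, Ben→6, Jae→7
second ordering as positions: [5, 7, 4, 6, 2, 1, 3]
Discordant pairs = inversions in this position sequence.
5: 4, 2, 1, 3 → 4
7: 4, 6, 2, 1, 3 → 5
4: 2, 1, 3 → 3
6: 2, 1, 3 → 3
2: 1 → 1
1: 0
3: 0
Total: 4 + 5 + 3 + 3 + 1 + 0 + 0 = 16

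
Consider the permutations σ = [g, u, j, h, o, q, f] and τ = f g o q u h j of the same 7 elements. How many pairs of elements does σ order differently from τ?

13 discordant pairs

Assign each item its position (1..7) in the first ordering, then rewrite the second ordering as that position sequence:
positions: g→1, u→2, j→3, h→4, o→5, q→6, f→7
second ordering as positions: [7, 1, 5, 6, 2, 4, 3]
Discordant pairs = inversions in this position sequence.
7: 1, 5, 6, 2, 4, 3 → 6
1: 0
5: 2, 4, 3 → 3
6: 2, 4, 3 → 3
2: 0
4: 3 → 1
3: 0
Total: 6 + 0 + 3 + 3 + 0 + 1 + 0 = 13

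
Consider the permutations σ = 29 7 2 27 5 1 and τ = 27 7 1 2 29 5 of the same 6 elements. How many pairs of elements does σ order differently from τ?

8 discordant pairs

Assign each item its position (1..6) in the first ordering, then rewrite the second ordering as that position sequence:
positions: 29→1, 7→2, 2→3, 27→4, 5→5, 1→6
second ordering as positions: [4, 2, 6, 3, 1, 5]
Discordant pairs = inversions in this position sequence.
4: 2, 3, 1 → 3
2: 1 → 1
6: 3, 1, 5 → 3
3: 1 → 1
1: 0
5: 0
Total: 3 + 1 + 3 + 1 + 0 + 0 = 8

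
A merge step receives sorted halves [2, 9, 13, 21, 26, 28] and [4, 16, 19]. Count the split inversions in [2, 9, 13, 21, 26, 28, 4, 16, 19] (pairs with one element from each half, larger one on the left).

Take each right-half value and tally the left-half values above it:
r = 4: 9, 13, 21, 26, 28 → 5
r = 16: 21, 26, 28 → 3
r = 19: 21, 26, 28 → 3
Cross-inversions: 5 + 3 + 3 = 11

There are 11 cross-inversions.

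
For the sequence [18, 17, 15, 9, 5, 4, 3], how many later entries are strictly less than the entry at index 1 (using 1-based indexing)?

6 such elements

The element at index 1 is 18.
Elements after it: 17, 15, 9, 5, 4, 3
Those smaller than 18: 17, 15, 9, 5, 4, 3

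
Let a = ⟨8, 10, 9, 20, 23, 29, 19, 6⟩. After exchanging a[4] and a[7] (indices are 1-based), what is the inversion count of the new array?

10

Positions 4 and 7 hold 20 and 19; after swapping, the array is [8, 10, 9, 19, 23, 29, 20, 6].
Element-by-element contributions:
8: 1
10: 2
9: 1
19: 1
23: 2
29: 2
20: 1
6: 0
Sum: 1 + 2 + 1 + 1 + 2 + 2 + 1 + 0 = 10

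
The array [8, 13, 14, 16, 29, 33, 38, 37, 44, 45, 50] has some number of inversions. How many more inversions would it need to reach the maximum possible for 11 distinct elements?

54 inversions short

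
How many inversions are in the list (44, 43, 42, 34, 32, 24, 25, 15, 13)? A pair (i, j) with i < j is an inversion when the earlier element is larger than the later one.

35

For each element, count later entries that are smaller:
44: 8
43: 7
42: 6
34: 5
32: 4
24: 2
25: 2
15: 1
13: 0
Sum: 8 + 7 + 6 + 5 + 4 + 2 + 2 + 1 + 0 = 35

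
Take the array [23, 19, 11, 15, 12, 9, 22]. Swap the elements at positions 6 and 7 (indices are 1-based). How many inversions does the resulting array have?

15

Positions 6 and 7 hold 9 and 22; after swapping, the array is [23, 19, 11, 15, 12, 22, 9].
For each element, count later entries that are smaller:
23 → 19, 11, 15, 12, 22, 9 → 6
19 → 11, 15, 12, 9 → 4
11 → 9 → 1
15 → 12, 9 → 2
12 → 9 → 1
22 → 9 → 1
9 → none → 0
Sum: 6 + 4 + 1 + 2 + 1 + 1 + 0 = 15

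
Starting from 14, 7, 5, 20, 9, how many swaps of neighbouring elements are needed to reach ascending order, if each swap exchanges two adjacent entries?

There are 5 swaps.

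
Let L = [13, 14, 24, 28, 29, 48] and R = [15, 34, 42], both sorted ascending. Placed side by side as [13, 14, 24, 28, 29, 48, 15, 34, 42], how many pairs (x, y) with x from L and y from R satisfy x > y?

For each element r of the right run, count left-run elements greater than r:
r = 15: 24, 28, 29, 48 → 4
r = 34: 48 → 1
r = 42: 48 → 1
Cross-inversions: 4 + 1 + 1 = 6

6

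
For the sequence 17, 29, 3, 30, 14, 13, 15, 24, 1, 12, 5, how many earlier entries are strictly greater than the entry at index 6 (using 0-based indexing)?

3 such elements

The element at index 6 is 15.
Elements before it: 17, 29, 3, 30, 14, 13
Those larger than 15: 17, 29, 30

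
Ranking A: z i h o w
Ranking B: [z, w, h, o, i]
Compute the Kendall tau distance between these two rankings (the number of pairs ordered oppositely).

Discordant pairs: 5

Assign each item its position (1..5) in the first ordering, then rewrite the second ordering as that position sequence:
positions: z→1, i→2, h→3, o→4, w→5
second ordering as positions: [1, 5, 3, 4, 2]
Discordant pairs = inversions in this position sequence.
1: 0
5: 3, 4, 2 → 3
3: 2 → 1
4: 2 → 1
2: 0
Total: 0 + 3 + 1 + 1 + 0 = 5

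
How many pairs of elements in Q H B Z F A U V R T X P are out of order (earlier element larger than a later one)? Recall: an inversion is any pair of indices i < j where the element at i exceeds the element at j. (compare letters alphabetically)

27

Count, for each position, how many later elements it exceeds:
Q: 5
H: 3
B: 1
Z: 8
F: 1
A: 0
U: 3
V: 3
R: 1
T: 1
X: 1
P: 0
Sum: 5 + 3 + 1 + 8 + 1 + 0 + 3 + 3 + 1 + 1 + 1 + 0 = 27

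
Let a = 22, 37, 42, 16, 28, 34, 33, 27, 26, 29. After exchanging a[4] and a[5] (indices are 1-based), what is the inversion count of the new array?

26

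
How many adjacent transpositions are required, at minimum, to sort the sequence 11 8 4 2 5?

Each adjacent swap fixes exactly one inversion, so the minimum swap count equals the number of inversions.
Count inversions — for each element, later elements that are smaller:
11: 8, 4, 2, 5 → 4
8: 4, 2, 5 → 3
4: 2 → 1
2: none → 0
5: none → 0
Total inversions: 4 + 3 + 1 + 0 + 0 = 8

There are 8 swaps.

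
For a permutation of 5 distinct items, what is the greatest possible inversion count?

A reversed (strictly descending) arrangement makes every pair an inversion, giving C(5, 2) inversions.
C(5, 2) = 5·4/2 = 10

10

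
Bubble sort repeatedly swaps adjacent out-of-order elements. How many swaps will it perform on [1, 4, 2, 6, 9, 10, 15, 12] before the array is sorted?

Minimum adjacent swaps = number of inversions (each swap of adjacent out-of-order elements removes one inversion and no swap can remove more).
Count inversions — for each element, later elements that are smaller:
1: none → 0
4: 2 → 1
2: none → 0
6: none → 0
9: none → 0
10: none → 0
15: 12 → 1
12: none → 0
Total inversions: 0 + 1 + 0 + 0 + 0 + 0 + 1 + 0 = 2

2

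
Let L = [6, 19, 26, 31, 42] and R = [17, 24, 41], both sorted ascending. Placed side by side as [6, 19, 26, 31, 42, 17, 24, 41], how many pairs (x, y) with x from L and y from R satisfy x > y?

8 split inversions

For each element r of the right run, count left-run elements greater than r:
r = 17: 19, 26, 31, 42 → 4
r = 24: 26, 31, 42 → 3
r = 41: 42 → 1
Cross-inversions: 4 + 3 + 1 = 8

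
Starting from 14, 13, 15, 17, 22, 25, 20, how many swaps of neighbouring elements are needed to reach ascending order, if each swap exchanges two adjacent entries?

3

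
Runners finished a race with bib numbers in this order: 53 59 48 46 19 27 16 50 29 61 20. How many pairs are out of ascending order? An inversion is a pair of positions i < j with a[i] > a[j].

34

Element-by-element contributions:
53: 8
59: 8
48: 6
46: 5
19: 1
27: 2
16: 0
50: 2
29: 1
61: 1
20: 0
Sum: 8 + 8 + 6 + 5 + 1 + 2 + 0 + 2 + 1 + 1 + 0 = 34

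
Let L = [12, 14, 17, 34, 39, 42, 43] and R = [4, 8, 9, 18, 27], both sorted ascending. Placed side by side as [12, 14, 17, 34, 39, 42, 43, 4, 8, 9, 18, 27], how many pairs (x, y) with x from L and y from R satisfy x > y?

29

For each element r of the right run, count left-run elements greater than r:
r = 4: 12, 14, 17, 34, 39, 42, 43 → 7
r = 8: 12, 14, 17, 34, 39, 42, 43 → 7
r = 9: 12, 14, 17, 34, 39, 42, 43 → 7
r = 18: 34, 39, 42, 43 → 4
r = 27: 34, 39, 42, 43 → 4
Cross-inversions: 7 + 7 + 7 + 4 + 4 = 29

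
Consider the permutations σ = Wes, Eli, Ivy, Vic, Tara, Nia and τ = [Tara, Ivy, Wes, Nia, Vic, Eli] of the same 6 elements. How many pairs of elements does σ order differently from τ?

There are 9 discordant pairs.

Assign each item its position (1..6) in the first ordering, then rewrite the second ordering as that position sequence:
positions: Wes→1, Eli→2, Ivy→3, Vic→4, Tara→5, Nia→6
second ordering as positions: [5, 3, 1, 6, 4, 2]
Discordant pairs = inversions in this position sequence.
5: 3, 1, 4, 2 → 4
3: 1, 2 → 2
1: 0
6: 4, 2 → 2
4: 2 → 1
2: 0
Total: 4 + 2 + 0 + 2 + 1 + 0 = 9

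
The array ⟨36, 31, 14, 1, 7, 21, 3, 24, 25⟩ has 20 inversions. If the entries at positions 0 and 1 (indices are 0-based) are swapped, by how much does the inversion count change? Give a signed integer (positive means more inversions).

Positions 0 and 1 hold 36 and 31; after swapping, the array is [31, 36, 14, 1, 7, 21, 3, 24, 25].
Count, for each position, how many later elements it exceeds:
31: 7
36: 7
14: 3
1: 0
7: 1
21: 1
3: 0
24: 0
25: 0
Sum: 7 + 7 + 3 + 0 + 1 + 1 + 0 + 0 + 0 = 19
Change: 19 − 20 = -1

-1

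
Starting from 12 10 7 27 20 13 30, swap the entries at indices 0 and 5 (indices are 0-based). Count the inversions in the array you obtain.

There are 7 inversions.

Positions 0 and 5 hold 12 and 13; after swapping, the array is [13, 10, 7, 27, 20, 12, 30].
Count, for each position, how many later elements it exceeds:
13: 3
10: 1
7: 0
27: 2
20: 1
12: 0
30: 0
Sum: 3 + 1 + 0 + 2 + 1 + 0 + 0 = 7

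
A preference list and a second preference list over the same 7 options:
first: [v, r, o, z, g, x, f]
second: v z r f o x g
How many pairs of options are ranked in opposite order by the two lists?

Assign each item its position (1..7) in the first ordering, then rewrite the second ordering as that position sequence:
positions: v→1, r→2, o→3, z→4, g→5, x→6, f→7
second ordering as positions: [1, 4, 2, 7, 3, 6, 5]
Discordant pairs = inversions in this position sequence.
1: 0
4: 2, 3 → 2
2: 0
7: 3, 6, 5 → 3
3: 0
6: 5 → 1
5: 0
Total: 0 + 2 + 0 + 3 + 0 + 1 + 0 = 6

6 pairs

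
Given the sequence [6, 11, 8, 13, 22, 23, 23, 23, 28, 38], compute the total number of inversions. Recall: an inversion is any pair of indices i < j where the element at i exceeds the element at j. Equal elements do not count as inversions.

1

Element-by-element contributions:
6 → none → 0
11 → 8 → 1
8 → none → 0
13 → none → 0
22 → none → 0
23 → none → 0
23 → none → 0
23 → none → 0
28 → none → 0
38 → none → 0
Sum: 0 + 1 + 0 + 0 + 0 + 0 + 0 + 0 + 0 + 0 = 1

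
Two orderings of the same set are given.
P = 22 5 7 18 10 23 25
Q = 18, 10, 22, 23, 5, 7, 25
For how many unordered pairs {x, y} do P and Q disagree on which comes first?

8 disagreeing pairs

Assign each item its position (1..7) in the first ordering, then rewrite the second ordering as that position sequence:
positions: 22→1, 5→2, 7→3, 18→4, 10→5, 23→6, 25→7
second ordering as positions: [4, 5, 1, 6, 2, 3, 7]
Discordant pairs = inversions in this position sequence.
4: 1, 2, 3 → 3
5: 1, 2, 3 → 3
1: 0
6: 2, 3 → 2
2: 0
3: 0
7: 0
Total: 3 + 3 + 0 + 2 + 0 + 0 + 0 = 8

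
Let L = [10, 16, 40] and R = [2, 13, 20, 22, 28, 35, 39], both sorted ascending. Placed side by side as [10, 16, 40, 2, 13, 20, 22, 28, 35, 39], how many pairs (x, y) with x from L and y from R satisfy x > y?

Take each right-half value and tally the left-half values above it:
r = 2: 10, 16, 40 → 3
r = 13: 16, 40 → 2
r = 20: 40 → 1
r = 22: 40 → 1
r = 28: 40 → 1
r = 35: 40 → 1
r = 39: 40 → 1
Cross-inversions: 3 + 2 + 1 + 1 + 1 + 1 + 1 = 10

10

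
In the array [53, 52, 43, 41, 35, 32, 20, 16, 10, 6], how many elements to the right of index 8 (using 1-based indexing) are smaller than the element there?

The element at index 8 is 16.
Elements after it: 10, 6
Those smaller than 16: 10, 6

2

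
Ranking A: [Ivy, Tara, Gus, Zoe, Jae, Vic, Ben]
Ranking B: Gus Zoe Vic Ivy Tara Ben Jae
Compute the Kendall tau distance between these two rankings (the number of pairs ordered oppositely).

Assign each item its position (1..7) in the first ordering, then rewrite the second ordering as that position sequence:
positions: Ivy→1, Tara→2, Gus→3, Zoe→4, Jae→5, Vic→6, Ben→7
second ordering as positions: [3, 4, 6, 1, 2, 7, 5]
Discordant pairs = inversions in this position sequence.
3: 1, 2 → 2
4: 1, 2 → 2
6: 1, 2, 5 → 3
1: 0
2: 0
7: 5 → 1
5: 0
Total: 2 + 2 + 3 + 0 + 0 + 1 + 0 = 8

8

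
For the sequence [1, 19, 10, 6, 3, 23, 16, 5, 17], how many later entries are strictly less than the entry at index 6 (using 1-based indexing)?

3

The element at index 6 is 23.
Elements after it: 16, 5, 17
Those smaller than 23: 16, 5, 17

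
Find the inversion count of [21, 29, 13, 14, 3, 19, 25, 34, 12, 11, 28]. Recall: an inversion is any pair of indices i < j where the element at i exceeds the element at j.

Count, for each position, how many later elements it exceeds:
21: 6
29: 8
13: 3
14: 3
3: 0
19: 2
25: 2
34: 3
12: 1
11: 0
28: 0
Sum: 6 + 8 + 3 + 3 + 0 + 2 + 2 + 3 + 1 + 0 + 0 = 28

Inversions: 28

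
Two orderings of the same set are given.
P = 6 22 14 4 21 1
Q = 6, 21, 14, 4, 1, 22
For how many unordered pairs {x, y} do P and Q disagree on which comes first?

6 disagreeing pairs

Assign each item its position (1..6) in the first ordering, then rewrite the second ordering as that position sequence:
positions: 6→1, 22→2, 14→3, 4→4, 21→5, 1→6
second ordering as positions: [1, 5, 3, 4, 6, 2]
Discordant pairs = inversions in this position sequence.
1: 0
5: 3, 4, 2 → 3
3: 2 → 1
4: 2 → 1
6: 2 → 1
2: 0
Total: 0 + 3 + 1 + 1 + 1 + 0 = 6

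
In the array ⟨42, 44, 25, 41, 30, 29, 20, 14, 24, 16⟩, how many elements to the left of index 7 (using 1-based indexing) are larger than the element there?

6 such elements

The element at index 7 is 20.
Elements before it: 42, 44, 25, 41, 30, 29
Those larger than 20: 42, 44, 25, 41, 30, 29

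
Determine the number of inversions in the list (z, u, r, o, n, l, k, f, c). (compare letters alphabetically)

For each element, count later entries that are smaller:
z: 8
u: 7
r: 6
o: 5
n: 4
l: 3
k: 2
f: 1
c: 0
Sum: 8 + 7 + 6 + 5 + 4 + 3 + 2 + 1 + 0 = 36

36 out-of-order pairs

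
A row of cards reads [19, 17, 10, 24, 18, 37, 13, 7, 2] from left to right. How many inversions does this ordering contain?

For each element, count later entries that are smaller:
19 → 17, 10, 18, 13, 7, 2 → 6
17 → 10, 13, 7, 2 → 4
10 → 7, 2 → 2
24 → 18, 13, 7, 2 → 4
18 → 13, 7, 2 → 3
37 → 13, 7, 2 → 3
13 → 7, 2 → 2
7 → 2 → 1
2 → none → 0
Sum: 6 + 4 + 2 + 4 + 3 + 3 + 2 + 1 + 0 = 25

There are 25 out-of-order pairs.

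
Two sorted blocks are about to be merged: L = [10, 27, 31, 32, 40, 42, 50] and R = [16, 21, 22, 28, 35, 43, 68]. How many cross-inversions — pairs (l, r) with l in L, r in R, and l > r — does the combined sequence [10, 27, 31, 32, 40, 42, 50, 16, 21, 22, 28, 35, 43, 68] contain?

27

For each element r of the right run, count left-run elements greater than r:
r = 16: 27, 31, 32, 40, 42, 50 → 6
r = 21: 27, 31, 32, 40, 42, 50 → 6
r = 22: 27, 31, 32, 40, 42, 50 → 6
r = 28: 31, 32, 40, 42, 50 → 5
r = 35: 40, 42, 50 → 3
r = 43: 50 → 1
r = 68: none → 0
Cross-inversions: 6 + 6 + 6 + 5 + 3 + 1 + 0 = 27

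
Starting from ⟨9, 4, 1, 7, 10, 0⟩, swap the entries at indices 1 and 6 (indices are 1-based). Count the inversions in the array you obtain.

2 inversions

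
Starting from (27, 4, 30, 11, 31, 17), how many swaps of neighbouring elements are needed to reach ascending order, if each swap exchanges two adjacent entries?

6 swaps

Each adjacent swap fixes exactly one inversion, so the minimum swap count equals the number of inversions.
Count inversions — for each element, later elements that are smaller:
27: 4, 11, 17 → 3
4: none → 0
30: 11, 17 → 2
11: none → 0
31: 17 → 1
17: none → 0
Total inversions: 3 + 0 + 2 + 0 + 1 + 0 = 6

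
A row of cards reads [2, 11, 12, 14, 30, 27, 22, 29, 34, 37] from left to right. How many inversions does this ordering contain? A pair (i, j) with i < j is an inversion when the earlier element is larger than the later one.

4

Element-by-element contributions:
2 → none → 0
11 → none → 0
12 → none → 0
14 → none → 0
30 → 27, 22, 29 → 3
27 → 22 → 1
22 → none → 0
29 → none → 0
34 → none → 0
37 → none → 0
Sum: 0 + 0 + 0 + 0 + 3 + 1 + 0 + 0 + 0 + 0 = 4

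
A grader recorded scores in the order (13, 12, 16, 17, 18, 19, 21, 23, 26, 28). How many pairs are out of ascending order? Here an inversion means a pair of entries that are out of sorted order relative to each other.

1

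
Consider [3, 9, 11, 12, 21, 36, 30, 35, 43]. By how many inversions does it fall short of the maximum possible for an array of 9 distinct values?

34 inversions short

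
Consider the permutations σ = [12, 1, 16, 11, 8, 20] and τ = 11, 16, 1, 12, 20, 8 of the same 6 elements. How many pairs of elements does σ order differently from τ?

Assign each item its position (1..6) in the first ordering, then rewrite the second ordering as that position sequence:
positions: 12→1, 1→2, 16→3, 11→4, 8→5, 20→6
second ordering as positions: [4, 3, 2, 1, 6, 5]
Discordant pairs = inversions in this position sequence.
4: 3, 2, 1 → 3
3: 2, 1 → 2
2: 1 → 1
1: 0
6: 5 → 1
5: 0
Total: 3 + 2 + 1 + 0 + 1 + 0 = 7

Discordant pairs: 7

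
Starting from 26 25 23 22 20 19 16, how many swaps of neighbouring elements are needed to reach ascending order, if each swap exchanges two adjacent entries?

Minimum adjacent swaps = number of inversions (each swap of adjacent out-of-order elements removes one inversion and no swap can remove more).
Count inversions — for each element, later elements that are smaller:
26: 25, 23, 22, 20, 19, 16 → 6
25: 23, 22, 20, 19, 16 → 5
23: 22, 20, 19, 16 → 4
22: 20, 19, 16 → 3
20: 19, 16 → 2
19: 16 → 1
16: none → 0
Total inversions: 6 + 5 + 4 + 3 + 2 + 1 + 0 = 21

21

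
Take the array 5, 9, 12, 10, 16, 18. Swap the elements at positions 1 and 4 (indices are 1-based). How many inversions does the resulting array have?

4

Positions 1 and 4 hold 5 and 10; after swapping, the array is [10, 9, 12, 5, 16, 18].
Sweep left to right; for each value list the smaller values that follow it:
10 → 9, 5 → 2
9 → 5 → 1
12 → 5 → 1
5 → none → 0
16 → none → 0
18 → none → 0
Sum: 2 + 1 + 1 + 0 + 0 + 0 = 4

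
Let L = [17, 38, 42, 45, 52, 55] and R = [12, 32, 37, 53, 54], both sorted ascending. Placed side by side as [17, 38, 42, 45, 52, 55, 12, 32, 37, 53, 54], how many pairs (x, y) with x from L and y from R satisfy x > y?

18

Count, for every r in R, how many entries of L exceed r:
r = 12: 17, 38, 42, 45, 52, 55 → 6
r = 32: 38, 42, 45, 52, 55 → 5
r = 37: 38, 42, 45, 52, 55 → 5
r = 53: 55 → 1
r = 54: 55 → 1
Cross-inversions: 6 + 5 + 5 + 1 + 1 = 18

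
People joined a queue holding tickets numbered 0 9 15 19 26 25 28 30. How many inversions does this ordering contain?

1 inversion

Element-by-element contributions:
0 → none → 0
9 → none → 0
15 → none → 0
19 → none → 0
26 → 25 → 1
25 → none → 0
28 → none → 0
30 → none → 0
Sum: 0 + 0 + 0 + 0 + 1 + 0 + 0 + 0 = 1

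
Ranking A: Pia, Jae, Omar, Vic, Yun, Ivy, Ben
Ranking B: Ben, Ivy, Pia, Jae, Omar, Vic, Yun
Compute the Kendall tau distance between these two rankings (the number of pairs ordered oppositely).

Assign each item its position (1..7) in the first ordering, then rewrite the second ordering as that position sequence:
positions: Pia→1, Jae→2, Omar→3, Vic→4, Yun→5, Ivy→6, Ben→7
second ordering as positions: [7, 6, 1, 2, 3, 4, 5]
Discordant pairs = inversions in this position sequence.
7: 6, 1, 2, 3, 4, 5 → 6
6: 1, 2, 3, 4, 5 → 5
1: 0
2: 0
3: 0
4: 0
5: 0
Total: 6 + 5 + 0 + 0 + 0 + 0 + 0 = 11

11 discordant pairs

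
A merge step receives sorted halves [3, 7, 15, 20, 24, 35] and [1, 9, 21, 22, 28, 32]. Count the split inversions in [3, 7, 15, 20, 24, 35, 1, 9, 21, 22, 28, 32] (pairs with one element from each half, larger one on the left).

16

Take each right-half value and tally the left-half values above it:
r = 1: 3, 7, 15, 20, 24, 35 → 6
r = 9: 15, 20, 24, 35 → 4
r = 21: 24, 35 → 2
r = 22: 24, 35 → 2
r = 28: 35 → 1
r = 32: 35 → 1
Cross-inversions: 6 + 4 + 2 + 2 + 1 + 1 = 16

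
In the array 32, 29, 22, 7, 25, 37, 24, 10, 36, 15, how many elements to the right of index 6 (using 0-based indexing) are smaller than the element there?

2

The element at index 6 is 24.
Elements after it: 10, 36, 15
Those smaller than 24: 10, 15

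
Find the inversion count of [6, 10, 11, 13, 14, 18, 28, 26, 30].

1

Sweep left to right; for each value list the smaller values that follow it:
6 → none → 0
10 → none → 0
11 → none → 0
13 → none → 0
14 → none → 0
18 → none → 0
28 → 26 → 1
26 → none → 0
30 → none → 0
Sum: 0 + 0 + 0 + 0 + 0 + 0 + 1 + 0 + 0 = 1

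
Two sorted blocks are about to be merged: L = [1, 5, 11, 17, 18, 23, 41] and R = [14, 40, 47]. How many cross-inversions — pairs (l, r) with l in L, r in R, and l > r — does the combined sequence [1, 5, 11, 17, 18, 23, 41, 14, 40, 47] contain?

For each element r of the right run, count left-run elements greater than r:
r = 14: 17, 18, 23, 41 → 4
r = 40: 41 → 1
r = 47: none → 0
Cross-inversions: 4 + 1 + 0 = 5

5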